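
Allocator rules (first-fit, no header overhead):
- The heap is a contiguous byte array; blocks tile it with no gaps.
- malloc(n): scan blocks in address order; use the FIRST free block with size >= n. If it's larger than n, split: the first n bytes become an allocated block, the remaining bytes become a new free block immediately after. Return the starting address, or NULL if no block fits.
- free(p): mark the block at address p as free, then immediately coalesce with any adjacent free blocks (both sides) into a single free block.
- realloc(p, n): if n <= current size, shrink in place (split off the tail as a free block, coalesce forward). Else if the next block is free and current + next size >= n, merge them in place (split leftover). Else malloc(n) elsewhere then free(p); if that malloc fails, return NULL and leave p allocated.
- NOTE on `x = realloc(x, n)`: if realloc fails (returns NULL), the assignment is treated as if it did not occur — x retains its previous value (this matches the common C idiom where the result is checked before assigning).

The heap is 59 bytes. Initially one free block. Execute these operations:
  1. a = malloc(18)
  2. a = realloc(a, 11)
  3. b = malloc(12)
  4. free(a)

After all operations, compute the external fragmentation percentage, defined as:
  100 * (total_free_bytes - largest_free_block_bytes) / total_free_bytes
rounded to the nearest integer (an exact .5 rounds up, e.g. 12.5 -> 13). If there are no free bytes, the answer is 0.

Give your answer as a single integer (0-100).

Op 1: a = malloc(18) -> a = 0; heap: [0-17 ALLOC][18-58 FREE]
Op 2: a = realloc(a, 11) -> a = 0; heap: [0-10 ALLOC][11-58 FREE]
Op 3: b = malloc(12) -> b = 11; heap: [0-10 ALLOC][11-22 ALLOC][23-58 FREE]
Op 4: free(a) -> (freed a); heap: [0-10 FREE][11-22 ALLOC][23-58 FREE]
Free blocks: [11 36] total_free=47 largest=36 -> 100*(47-36)/47 = 1100/47 ≈ 23.404 -> rounds to 23

Answer: 23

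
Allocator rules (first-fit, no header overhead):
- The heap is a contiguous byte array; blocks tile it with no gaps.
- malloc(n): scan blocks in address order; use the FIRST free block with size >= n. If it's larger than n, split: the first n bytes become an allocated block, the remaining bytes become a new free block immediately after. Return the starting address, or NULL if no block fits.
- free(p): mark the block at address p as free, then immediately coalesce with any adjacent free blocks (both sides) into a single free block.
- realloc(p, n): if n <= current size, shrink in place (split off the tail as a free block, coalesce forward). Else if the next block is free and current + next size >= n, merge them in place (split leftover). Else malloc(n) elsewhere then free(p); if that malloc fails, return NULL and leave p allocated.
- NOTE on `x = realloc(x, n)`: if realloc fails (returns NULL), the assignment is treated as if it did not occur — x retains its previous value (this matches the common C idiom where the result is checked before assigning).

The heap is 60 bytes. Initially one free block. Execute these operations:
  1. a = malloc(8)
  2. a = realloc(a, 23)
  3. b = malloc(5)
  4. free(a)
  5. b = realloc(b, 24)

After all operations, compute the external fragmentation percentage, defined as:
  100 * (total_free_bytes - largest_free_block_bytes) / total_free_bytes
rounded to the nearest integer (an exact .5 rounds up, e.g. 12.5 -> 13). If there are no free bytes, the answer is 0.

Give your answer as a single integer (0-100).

Answer: 36

Derivation:
Op 1: a = malloc(8) -> a = 0; heap: [0-7 ALLOC][8-59 FREE]
Op 2: a = realloc(a, 23) -> a = 0; heap: [0-22 ALLOC][23-59 FREE]
Op 3: b = malloc(5) -> b = 23; heap: [0-22 ALLOC][23-27 ALLOC][28-59 FREE]
Op 4: free(a) -> (freed a); heap: [0-22 FREE][23-27 ALLOC][28-59 FREE]
Op 5: b = realloc(b, 24) -> b = 23; heap: [0-22 FREE][23-46 ALLOC][47-59 FREE]
Free blocks: [23 13] total_free=36 largest=23 -> 100*(36-23)/36 = 1300/36 ≈ 36.111 -> rounds to 36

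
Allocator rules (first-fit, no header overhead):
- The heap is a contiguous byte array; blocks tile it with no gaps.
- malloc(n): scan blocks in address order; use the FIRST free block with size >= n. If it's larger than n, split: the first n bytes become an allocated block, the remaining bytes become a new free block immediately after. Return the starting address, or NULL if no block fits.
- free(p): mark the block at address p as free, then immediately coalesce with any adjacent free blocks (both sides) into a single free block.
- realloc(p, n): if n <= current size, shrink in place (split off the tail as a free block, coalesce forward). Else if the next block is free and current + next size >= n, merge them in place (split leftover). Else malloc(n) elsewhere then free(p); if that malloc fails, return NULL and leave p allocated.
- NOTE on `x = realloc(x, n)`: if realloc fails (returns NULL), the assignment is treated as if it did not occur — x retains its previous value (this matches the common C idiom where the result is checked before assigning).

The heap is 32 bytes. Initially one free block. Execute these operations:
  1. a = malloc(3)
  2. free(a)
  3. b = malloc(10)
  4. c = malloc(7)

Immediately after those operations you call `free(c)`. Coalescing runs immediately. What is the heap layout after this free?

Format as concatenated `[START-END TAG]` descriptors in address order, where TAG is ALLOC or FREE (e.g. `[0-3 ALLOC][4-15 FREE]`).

Op 1: a = malloc(3) -> a = 0; heap: [0-2 ALLOC][3-31 FREE]
Op 2: free(a) -> (freed a); heap: [0-31 FREE]
Op 3: b = malloc(10) -> b = 0; heap: [0-9 ALLOC][10-31 FREE]
Op 4: c = malloc(7) -> c = 10; heap: [0-9 ALLOC][10-16 ALLOC][17-31 FREE]
free(c): c = 10 -> block [10-16 ALLOC]; mark free, coalesce with adjacent free neighbors -> [0-9 ALLOC][10-31 FREE]

Answer: [0-9 ALLOC][10-31 FREE]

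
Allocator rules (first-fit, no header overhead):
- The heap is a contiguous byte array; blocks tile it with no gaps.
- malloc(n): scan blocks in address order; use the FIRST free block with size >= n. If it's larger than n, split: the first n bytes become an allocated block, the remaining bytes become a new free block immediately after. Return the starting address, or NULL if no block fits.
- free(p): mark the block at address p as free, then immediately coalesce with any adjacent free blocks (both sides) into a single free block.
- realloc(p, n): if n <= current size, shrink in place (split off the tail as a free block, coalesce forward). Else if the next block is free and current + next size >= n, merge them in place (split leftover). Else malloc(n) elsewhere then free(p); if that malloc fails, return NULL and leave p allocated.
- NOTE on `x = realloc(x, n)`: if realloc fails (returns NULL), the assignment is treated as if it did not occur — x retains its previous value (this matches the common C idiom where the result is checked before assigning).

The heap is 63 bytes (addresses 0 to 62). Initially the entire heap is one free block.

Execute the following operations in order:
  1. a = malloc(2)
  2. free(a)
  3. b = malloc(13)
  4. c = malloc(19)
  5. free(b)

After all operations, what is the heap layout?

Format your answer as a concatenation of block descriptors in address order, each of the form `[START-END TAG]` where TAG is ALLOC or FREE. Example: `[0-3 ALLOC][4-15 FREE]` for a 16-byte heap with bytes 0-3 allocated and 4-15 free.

Op 1: a = malloc(2) -> a = 0; heap: [0-1 ALLOC][2-62 FREE]
Op 2: free(a) -> (freed a); heap: [0-62 FREE]
Op 3: b = malloc(13) -> b = 0; heap: [0-12 ALLOC][13-62 FREE]
Op 4: c = malloc(19) -> c = 13; heap: [0-12 ALLOC][13-31 ALLOC][32-62 FREE]
Op 5: free(b) -> (freed b); heap: [0-12 FREE][13-31 ALLOC][32-62 FREE]

Answer: [0-12 FREE][13-31 ALLOC][32-62 FREE]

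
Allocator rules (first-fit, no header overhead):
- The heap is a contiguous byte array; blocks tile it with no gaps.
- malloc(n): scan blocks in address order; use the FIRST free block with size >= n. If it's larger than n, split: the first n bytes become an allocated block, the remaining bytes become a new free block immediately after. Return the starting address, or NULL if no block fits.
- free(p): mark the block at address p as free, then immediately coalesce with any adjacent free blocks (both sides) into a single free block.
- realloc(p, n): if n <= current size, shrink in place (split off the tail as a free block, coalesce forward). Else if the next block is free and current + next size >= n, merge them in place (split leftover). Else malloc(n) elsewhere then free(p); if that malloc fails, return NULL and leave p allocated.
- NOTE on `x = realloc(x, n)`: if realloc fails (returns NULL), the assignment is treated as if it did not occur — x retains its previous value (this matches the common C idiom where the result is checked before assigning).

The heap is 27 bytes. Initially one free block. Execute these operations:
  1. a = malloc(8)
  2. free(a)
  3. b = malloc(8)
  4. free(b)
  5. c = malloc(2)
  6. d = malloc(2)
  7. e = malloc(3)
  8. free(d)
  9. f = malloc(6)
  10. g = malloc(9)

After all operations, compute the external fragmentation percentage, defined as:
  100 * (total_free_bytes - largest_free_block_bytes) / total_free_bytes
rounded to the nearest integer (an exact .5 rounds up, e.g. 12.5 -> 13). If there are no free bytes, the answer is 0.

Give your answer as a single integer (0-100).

Op 1: a = malloc(8) -> a = 0; heap: [0-7 ALLOC][8-26 FREE]
Op 2: free(a) -> (freed a); heap: [0-26 FREE]
Op 3: b = malloc(8) -> b = 0; heap: [0-7 ALLOC][8-26 FREE]
Op 4: free(b) -> (freed b); heap: [0-26 FREE]
Op 5: c = malloc(2) -> c = 0; heap: [0-1 ALLOC][2-26 FREE]
Op 6: d = malloc(2) -> d = 2; heap: [0-1 ALLOC][2-3 ALLOC][4-26 FREE]
Op 7: e = malloc(3) -> e = 4; heap: [0-1 ALLOC][2-3 ALLOC][4-6 ALLOC][7-26 FREE]
Op 8: free(d) -> (freed d); heap: [0-1 ALLOC][2-3 FREE][4-6 ALLOC][7-26 FREE]
Op 9: f = malloc(6) -> f = 7; heap: [0-1 ALLOC][2-3 FREE][4-6 ALLOC][7-12 ALLOC][13-26 FREE]
Op 10: g = malloc(9) -> g = 13; heap: [0-1 ALLOC][2-3 FREE][4-6 ALLOC][7-12 ALLOC][13-21 ALLOC][22-26 FREE]
Free blocks: [2 5] total_free=7 largest=5 -> 100*(7-5)/7 = 200/7 ≈ 28.571 -> rounds to 29

Answer: 29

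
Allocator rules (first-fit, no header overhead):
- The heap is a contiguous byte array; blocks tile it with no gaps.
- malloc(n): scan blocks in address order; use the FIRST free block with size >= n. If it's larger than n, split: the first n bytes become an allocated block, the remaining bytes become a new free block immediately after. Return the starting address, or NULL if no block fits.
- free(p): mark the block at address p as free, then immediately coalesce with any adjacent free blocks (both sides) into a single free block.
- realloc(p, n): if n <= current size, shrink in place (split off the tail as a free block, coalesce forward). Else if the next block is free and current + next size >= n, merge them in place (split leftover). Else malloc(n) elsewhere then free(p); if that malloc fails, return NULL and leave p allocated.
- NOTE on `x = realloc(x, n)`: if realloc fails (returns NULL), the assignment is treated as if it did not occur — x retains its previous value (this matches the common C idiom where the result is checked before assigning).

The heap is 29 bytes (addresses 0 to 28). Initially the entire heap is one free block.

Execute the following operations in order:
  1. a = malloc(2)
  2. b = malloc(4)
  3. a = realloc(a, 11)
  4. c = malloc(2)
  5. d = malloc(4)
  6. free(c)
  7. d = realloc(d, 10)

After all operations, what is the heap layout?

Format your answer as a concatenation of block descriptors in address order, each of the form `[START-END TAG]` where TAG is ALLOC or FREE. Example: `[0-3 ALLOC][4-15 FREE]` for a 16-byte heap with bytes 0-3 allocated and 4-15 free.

Answer: [0-1 FREE][2-5 ALLOC][6-16 ALLOC][17-26 ALLOC][27-28 FREE]

Derivation:
Op 1: a = malloc(2) -> a = 0; heap: [0-1 ALLOC][2-28 FREE]
Op 2: b = malloc(4) -> b = 2; heap: [0-1 ALLOC][2-5 ALLOC][6-28 FREE]
Op 3: a = realloc(a, 11) -> a = 6; heap: [0-1 FREE][2-5 ALLOC][6-16 ALLOC][17-28 FREE]
Op 4: c = malloc(2) -> c = 0; heap: [0-1 ALLOC][2-5 ALLOC][6-16 ALLOC][17-28 FREE]
Op 5: d = malloc(4) -> d = 17; heap: [0-1 ALLOC][2-5 ALLOC][6-16 ALLOC][17-20 ALLOC][21-28 FREE]
Op 6: free(c) -> (freed c); heap: [0-1 FREE][2-5 ALLOC][6-16 ALLOC][17-20 ALLOC][21-28 FREE]
Op 7: d = realloc(d, 10) -> d = 17; heap: [0-1 FREE][2-5 ALLOC][6-16 ALLOC][17-26 ALLOC][27-28 FREE]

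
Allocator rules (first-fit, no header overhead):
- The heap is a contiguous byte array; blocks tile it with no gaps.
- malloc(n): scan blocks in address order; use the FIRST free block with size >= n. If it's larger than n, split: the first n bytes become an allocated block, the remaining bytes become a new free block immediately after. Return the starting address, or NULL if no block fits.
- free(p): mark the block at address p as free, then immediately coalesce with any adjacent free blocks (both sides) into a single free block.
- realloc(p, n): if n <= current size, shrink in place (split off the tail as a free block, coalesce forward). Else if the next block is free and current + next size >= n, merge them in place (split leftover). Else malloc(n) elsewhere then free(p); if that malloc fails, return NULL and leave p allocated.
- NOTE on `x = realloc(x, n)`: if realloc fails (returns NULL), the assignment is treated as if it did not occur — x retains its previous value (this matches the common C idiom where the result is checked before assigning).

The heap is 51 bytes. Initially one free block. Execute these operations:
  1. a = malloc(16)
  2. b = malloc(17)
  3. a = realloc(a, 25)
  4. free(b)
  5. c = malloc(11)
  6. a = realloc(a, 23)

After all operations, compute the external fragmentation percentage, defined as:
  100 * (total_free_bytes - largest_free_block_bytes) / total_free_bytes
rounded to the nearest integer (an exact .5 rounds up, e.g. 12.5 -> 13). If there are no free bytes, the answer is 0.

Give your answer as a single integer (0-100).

Op 1: a = malloc(16) -> a = 0; heap: [0-15 ALLOC][16-50 FREE]
Op 2: b = malloc(17) -> b = 16; heap: [0-15 ALLOC][16-32 ALLOC][33-50 FREE]
Op 3: a = realloc(a, 25) -> NULL (a unchanged); heap: [0-15 ALLOC][16-32 ALLOC][33-50 FREE]
Op 4: free(b) -> (freed b); heap: [0-15 ALLOC][16-50 FREE]
Op 5: c = malloc(11) -> c = 16; heap: [0-15 ALLOC][16-26 ALLOC][27-50 FREE]
Op 6: a = realloc(a, 23) -> a = 27; heap: [0-15 FREE][16-26 ALLOC][27-49 ALLOC][50-50 FREE]
Free blocks: [16 1] total_free=17 largest=16 -> 100*(17-16)/17 = 100/17 ≈ 5.882 -> rounds to 6

Answer: 6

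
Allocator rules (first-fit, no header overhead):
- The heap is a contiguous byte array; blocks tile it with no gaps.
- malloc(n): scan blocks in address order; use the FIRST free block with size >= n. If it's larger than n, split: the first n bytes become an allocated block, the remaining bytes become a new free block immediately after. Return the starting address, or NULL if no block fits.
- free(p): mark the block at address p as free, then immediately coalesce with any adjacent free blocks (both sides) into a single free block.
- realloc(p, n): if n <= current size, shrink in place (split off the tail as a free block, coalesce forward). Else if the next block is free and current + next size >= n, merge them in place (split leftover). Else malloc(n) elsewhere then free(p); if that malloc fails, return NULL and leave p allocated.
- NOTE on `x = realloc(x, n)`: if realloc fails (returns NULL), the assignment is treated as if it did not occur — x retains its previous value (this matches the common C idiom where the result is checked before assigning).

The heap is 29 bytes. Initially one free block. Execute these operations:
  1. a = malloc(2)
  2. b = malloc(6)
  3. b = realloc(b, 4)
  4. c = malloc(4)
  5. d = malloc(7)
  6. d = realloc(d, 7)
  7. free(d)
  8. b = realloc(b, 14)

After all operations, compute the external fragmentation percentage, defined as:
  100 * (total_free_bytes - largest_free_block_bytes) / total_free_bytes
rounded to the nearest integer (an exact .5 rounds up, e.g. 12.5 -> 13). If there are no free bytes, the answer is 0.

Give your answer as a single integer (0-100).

Answer: 44

Derivation:
Op 1: a = malloc(2) -> a = 0; heap: [0-1 ALLOC][2-28 FREE]
Op 2: b = malloc(6) -> b = 2; heap: [0-1 ALLOC][2-7 ALLOC][8-28 FREE]
Op 3: b = realloc(b, 4) -> b = 2; heap: [0-1 ALLOC][2-5 ALLOC][6-28 FREE]
Op 4: c = malloc(4) -> c = 6; heap: [0-1 ALLOC][2-5 ALLOC][6-9 ALLOC][10-28 FREE]
Op 5: d = malloc(7) -> d = 10; heap: [0-1 ALLOC][2-5 ALLOC][6-9 ALLOC][10-16 ALLOC][17-28 FREE]
Op 6: d = realloc(d, 7) -> d = 10; heap: [0-1 ALLOC][2-5 ALLOC][6-9 ALLOC][10-16 ALLOC][17-28 FREE]
Op 7: free(d) -> (freed d); heap: [0-1 ALLOC][2-5 ALLOC][6-9 ALLOC][10-28 FREE]
Op 8: b = realloc(b, 14) -> b = 10; heap: [0-1 ALLOC][2-5 FREE][6-9 ALLOC][10-23 ALLOC][24-28 FREE]
Free blocks: [4 5] total_free=9 largest=5 -> 100*(9-5)/9 = 400/9 ≈ 44.444 -> rounds to 44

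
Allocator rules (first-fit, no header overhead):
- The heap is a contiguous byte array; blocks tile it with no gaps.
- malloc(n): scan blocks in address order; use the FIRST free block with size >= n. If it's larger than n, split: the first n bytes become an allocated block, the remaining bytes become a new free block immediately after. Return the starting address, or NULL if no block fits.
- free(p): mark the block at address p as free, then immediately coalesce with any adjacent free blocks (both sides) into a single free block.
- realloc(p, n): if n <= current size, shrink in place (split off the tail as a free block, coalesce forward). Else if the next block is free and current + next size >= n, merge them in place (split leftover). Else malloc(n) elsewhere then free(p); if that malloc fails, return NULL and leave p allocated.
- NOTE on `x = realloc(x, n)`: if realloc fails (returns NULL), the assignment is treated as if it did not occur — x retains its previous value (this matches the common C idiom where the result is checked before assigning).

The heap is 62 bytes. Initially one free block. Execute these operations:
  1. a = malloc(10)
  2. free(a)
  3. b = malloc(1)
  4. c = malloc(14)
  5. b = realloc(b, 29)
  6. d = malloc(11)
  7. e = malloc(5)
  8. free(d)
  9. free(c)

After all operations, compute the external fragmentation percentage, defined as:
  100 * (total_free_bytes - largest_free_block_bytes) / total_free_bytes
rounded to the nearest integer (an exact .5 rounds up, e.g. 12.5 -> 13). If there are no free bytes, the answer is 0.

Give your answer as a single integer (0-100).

Answer: 46

Derivation:
Op 1: a = malloc(10) -> a = 0; heap: [0-9 ALLOC][10-61 FREE]
Op 2: free(a) -> (freed a); heap: [0-61 FREE]
Op 3: b = malloc(1) -> b = 0; heap: [0-0 ALLOC][1-61 FREE]
Op 4: c = malloc(14) -> c = 1; heap: [0-0 ALLOC][1-14 ALLOC][15-61 FREE]
Op 5: b = realloc(b, 29) -> b = 15; heap: [0-0 FREE][1-14 ALLOC][15-43 ALLOC][44-61 FREE]
Op 6: d = malloc(11) -> d = 44; heap: [0-0 FREE][1-14 ALLOC][15-43 ALLOC][44-54 ALLOC][55-61 FREE]
Op 7: e = malloc(5) -> e = 55; heap: [0-0 FREE][1-14 ALLOC][15-43 ALLOC][44-54 ALLOC][55-59 ALLOC][60-61 FREE]
Op 8: free(d) -> (freed d); heap: [0-0 FREE][1-14 ALLOC][15-43 ALLOC][44-54 FREE][55-59 ALLOC][60-61 FREE]
Op 9: free(c) -> (freed c); heap: [0-14 FREE][15-43 ALLOC][44-54 FREE][55-59 ALLOC][60-61 FREE]
Free blocks: [15 11 2] total_free=28 largest=15 -> 100*(28-15)/28 = 1300/28 ≈ 46.429 -> rounds to 46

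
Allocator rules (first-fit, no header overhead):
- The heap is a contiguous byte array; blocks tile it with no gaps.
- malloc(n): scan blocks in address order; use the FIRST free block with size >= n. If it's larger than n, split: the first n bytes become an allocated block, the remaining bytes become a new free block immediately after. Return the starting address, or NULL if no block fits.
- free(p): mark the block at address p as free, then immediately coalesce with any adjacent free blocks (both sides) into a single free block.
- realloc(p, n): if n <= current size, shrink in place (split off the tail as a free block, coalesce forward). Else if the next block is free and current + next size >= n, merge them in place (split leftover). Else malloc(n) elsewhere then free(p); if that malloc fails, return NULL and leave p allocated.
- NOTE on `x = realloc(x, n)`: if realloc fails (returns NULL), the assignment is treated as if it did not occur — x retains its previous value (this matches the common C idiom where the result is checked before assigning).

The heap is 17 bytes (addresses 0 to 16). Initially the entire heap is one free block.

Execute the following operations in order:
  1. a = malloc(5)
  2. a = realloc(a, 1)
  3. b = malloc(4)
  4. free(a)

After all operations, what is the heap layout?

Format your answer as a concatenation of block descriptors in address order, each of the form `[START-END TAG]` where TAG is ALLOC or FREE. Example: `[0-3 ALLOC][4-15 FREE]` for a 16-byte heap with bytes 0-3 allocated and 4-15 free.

Answer: [0-0 FREE][1-4 ALLOC][5-16 FREE]

Derivation:
Op 1: a = malloc(5) -> a = 0; heap: [0-4 ALLOC][5-16 FREE]
Op 2: a = realloc(a, 1) -> a = 0; heap: [0-0 ALLOC][1-16 FREE]
Op 3: b = malloc(4) -> b = 1; heap: [0-0 ALLOC][1-4 ALLOC][5-16 FREE]
Op 4: free(a) -> (freed a); heap: [0-0 FREE][1-4 ALLOC][5-16 FREE]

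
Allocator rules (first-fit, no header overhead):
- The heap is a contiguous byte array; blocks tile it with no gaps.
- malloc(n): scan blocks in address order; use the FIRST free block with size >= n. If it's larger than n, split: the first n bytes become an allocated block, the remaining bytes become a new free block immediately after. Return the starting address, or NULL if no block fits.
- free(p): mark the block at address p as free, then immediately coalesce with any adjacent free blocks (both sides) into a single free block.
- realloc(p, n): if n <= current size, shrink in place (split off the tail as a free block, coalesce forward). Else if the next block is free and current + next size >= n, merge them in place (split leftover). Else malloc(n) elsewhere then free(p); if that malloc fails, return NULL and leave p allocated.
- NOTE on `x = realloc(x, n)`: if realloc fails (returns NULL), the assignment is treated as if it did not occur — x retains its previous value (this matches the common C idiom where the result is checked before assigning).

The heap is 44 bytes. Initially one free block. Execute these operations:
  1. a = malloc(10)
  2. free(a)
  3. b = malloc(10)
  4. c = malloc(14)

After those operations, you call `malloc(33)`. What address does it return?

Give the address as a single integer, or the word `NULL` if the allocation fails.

Op 1: a = malloc(10) -> a = 0; heap: [0-9 ALLOC][10-43 FREE]
Op 2: free(a) -> (freed a); heap: [0-43 FREE]
Op 3: b = malloc(10) -> b = 0; heap: [0-9 ALLOC][10-43 FREE]
Op 4: c = malloc(14) -> c = 10; heap: [0-9 ALLOC][10-23 ALLOC][24-43 FREE]
malloc(33): first-fit scan over [0-9 ALLOC][10-23 ALLOC][24-43 FREE] -> NULL

Answer: NULL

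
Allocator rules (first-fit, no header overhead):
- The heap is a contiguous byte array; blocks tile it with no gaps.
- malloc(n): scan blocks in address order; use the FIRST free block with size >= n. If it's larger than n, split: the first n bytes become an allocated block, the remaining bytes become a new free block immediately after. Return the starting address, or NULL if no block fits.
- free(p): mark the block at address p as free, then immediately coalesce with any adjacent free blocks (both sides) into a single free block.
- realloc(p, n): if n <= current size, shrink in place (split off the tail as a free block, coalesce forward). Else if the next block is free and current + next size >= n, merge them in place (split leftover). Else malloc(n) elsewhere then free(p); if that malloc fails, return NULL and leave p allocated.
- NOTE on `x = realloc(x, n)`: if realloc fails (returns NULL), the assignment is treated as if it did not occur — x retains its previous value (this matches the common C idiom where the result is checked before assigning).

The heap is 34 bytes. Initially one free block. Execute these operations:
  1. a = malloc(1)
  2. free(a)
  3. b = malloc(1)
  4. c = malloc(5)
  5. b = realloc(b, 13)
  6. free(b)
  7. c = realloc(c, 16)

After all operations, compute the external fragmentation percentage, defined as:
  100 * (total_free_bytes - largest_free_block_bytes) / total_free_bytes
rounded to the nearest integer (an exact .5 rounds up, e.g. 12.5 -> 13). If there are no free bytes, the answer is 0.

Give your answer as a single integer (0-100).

Op 1: a = malloc(1) -> a = 0; heap: [0-0 ALLOC][1-33 FREE]
Op 2: free(a) -> (freed a); heap: [0-33 FREE]
Op 3: b = malloc(1) -> b = 0; heap: [0-0 ALLOC][1-33 FREE]
Op 4: c = malloc(5) -> c = 1; heap: [0-0 ALLOC][1-5 ALLOC][6-33 FREE]
Op 5: b = realloc(b, 13) -> b = 6; heap: [0-0 FREE][1-5 ALLOC][6-18 ALLOC][19-33 FREE]
Op 6: free(b) -> (freed b); heap: [0-0 FREE][1-5 ALLOC][6-33 FREE]
Op 7: c = realloc(c, 16) -> c = 1; heap: [0-0 FREE][1-16 ALLOC][17-33 FREE]
Free blocks: [1 17] total_free=18 largest=17 -> 100*(18-17)/18 = 100/18 ≈ 5.556 -> rounds to 6

Answer: 6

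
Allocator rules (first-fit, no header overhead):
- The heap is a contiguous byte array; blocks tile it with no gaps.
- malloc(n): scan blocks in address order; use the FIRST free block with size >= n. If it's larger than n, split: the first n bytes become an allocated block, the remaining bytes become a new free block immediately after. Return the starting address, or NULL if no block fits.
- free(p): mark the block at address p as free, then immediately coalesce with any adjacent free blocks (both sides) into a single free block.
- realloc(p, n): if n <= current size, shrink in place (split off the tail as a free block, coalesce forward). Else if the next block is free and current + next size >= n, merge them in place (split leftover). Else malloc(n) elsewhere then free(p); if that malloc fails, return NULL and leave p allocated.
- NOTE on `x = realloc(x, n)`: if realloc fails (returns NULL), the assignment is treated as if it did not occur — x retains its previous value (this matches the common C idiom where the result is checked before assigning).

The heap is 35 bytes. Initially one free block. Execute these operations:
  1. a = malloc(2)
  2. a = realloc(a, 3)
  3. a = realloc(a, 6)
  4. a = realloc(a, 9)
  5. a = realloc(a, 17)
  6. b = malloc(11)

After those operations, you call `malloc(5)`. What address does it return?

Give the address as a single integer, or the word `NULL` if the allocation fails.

Op 1: a = malloc(2) -> a = 0; heap: [0-1 ALLOC][2-34 FREE]
Op 2: a = realloc(a, 3) -> a = 0; heap: [0-2 ALLOC][3-34 FREE]
Op 3: a = realloc(a, 6) -> a = 0; heap: [0-5 ALLOC][6-34 FREE]
Op 4: a = realloc(a, 9) -> a = 0; heap: [0-8 ALLOC][9-34 FREE]
Op 5: a = realloc(a, 17) -> a = 0; heap: [0-16 ALLOC][17-34 FREE]
Op 6: b = malloc(11) -> b = 17; heap: [0-16 ALLOC][17-27 ALLOC][28-34 FREE]
malloc(5): first-fit scan over [0-16 ALLOC][17-27 ALLOC][28-34 FREE] -> 28

Answer: 28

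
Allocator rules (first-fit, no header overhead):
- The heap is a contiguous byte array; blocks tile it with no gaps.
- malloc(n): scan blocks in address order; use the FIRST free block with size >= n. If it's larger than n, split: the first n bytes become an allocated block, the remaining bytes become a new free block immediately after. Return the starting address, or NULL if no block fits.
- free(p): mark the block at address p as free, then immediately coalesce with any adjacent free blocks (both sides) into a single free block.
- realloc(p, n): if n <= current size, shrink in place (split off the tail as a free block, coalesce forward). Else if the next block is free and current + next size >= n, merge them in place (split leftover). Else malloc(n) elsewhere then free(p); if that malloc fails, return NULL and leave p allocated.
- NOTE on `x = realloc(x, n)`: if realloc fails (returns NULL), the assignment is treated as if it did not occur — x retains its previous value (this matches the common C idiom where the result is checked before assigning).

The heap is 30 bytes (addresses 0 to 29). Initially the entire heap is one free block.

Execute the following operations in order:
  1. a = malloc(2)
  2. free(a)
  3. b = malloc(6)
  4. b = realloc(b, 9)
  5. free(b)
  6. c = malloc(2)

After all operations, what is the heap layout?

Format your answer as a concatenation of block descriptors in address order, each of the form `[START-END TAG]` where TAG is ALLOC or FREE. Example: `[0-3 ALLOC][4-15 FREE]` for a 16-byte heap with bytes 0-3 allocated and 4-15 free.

Op 1: a = malloc(2) -> a = 0; heap: [0-1 ALLOC][2-29 FREE]
Op 2: free(a) -> (freed a); heap: [0-29 FREE]
Op 3: b = malloc(6) -> b = 0; heap: [0-5 ALLOC][6-29 FREE]
Op 4: b = realloc(b, 9) -> b = 0; heap: [0-8 ALLOC][9-29 FREE]
Op 5: free(b) -> (freed b); heap: [0-29 FREE]
Op 6: c = malloc(2) -> c = 0; heap: [0-1 ALLOC][2-29 FREE]

Answer: [0-1 ALLOC][2-29 FREE]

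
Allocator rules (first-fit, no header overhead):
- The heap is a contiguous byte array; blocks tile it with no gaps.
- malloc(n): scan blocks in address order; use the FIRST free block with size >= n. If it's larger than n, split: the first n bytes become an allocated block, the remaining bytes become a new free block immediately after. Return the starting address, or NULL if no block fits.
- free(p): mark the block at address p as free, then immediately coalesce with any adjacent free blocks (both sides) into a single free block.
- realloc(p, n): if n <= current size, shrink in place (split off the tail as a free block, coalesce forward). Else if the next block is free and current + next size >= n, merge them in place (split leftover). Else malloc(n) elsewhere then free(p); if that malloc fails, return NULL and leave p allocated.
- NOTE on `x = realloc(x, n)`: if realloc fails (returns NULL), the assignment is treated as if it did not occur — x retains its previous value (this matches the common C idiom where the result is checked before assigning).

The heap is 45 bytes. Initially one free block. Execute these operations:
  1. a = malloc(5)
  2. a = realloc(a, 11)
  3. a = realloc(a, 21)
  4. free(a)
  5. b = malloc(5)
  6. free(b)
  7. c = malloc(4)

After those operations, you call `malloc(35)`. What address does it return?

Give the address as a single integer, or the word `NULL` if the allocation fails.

Answer: 4

Derivation:
Op 1: a = malloc(5) -> a = 0; heap: [0-4 ALLOC][5-44 FREE]
Op 2: a = realloc(a, 11) -> a = 0; heap: [0-10 ALLOC][11-44 FREE]
Op 3: a = realloc(a, 21) -> a = 0; heap: [0-20 ALLOC][21-44 FREE]
Op 4: free(a) -> (freed a); heap: [0-44 FREE]
Op 5: b = malloc(5) -> b = 0; heap: [0-4 ALLOC][5-44 FREE]
Op 6: free(b) -> (freed b); heap: [0-44 FREE]
Op 7: c = malloc(4) -> c = 0; heap: [0-3 ALLOC][4-44 FREE]
malloc(35): first-fit scan over [0-3 ALLOC][4-44 FREE] -> 4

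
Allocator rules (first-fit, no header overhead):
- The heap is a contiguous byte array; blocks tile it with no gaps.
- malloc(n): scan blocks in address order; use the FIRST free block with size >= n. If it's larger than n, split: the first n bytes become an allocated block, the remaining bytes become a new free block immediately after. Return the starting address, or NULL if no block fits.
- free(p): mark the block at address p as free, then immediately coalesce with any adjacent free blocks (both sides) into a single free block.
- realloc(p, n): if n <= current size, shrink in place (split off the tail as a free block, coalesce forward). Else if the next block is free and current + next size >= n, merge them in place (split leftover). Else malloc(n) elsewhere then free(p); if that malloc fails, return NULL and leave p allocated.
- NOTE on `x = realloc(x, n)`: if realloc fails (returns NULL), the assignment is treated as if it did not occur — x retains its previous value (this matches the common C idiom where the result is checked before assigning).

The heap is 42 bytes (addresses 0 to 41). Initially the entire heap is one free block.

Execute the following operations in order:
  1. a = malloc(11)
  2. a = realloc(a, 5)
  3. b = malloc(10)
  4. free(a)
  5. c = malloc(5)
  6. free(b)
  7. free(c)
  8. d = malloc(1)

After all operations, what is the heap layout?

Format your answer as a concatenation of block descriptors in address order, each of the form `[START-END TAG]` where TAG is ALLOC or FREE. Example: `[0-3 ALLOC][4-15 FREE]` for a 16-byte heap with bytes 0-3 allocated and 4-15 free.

Op 1: a = malloc(11) -> a = 0; heap: [0-10 ALLOC][11-41 FREE]
Op 2: a = realloc(a, 5) -> a = 0; heap: [0-4 ALLOC][5-41 FREE]
Op 3: b = malloc(10) -> b = 5; heap: [0-4 ALLOC][5-14 ALLOC][15-41 FREE]
Op 4: free(a) -> (freed a); heap: [0-4 FREE][5-14 ALLOC][15-41 FREE]
Op 5: c = malloc(5) -> c = 0; heap: [0-4 ALLOC][5-14 ALLOC][15-41 FREE]
Op 6: free(b) -> (freed b); heap: [0-4 ALLOC][5-41 FREE]
Op 7: free(c) -> (freed c); heap: [0-41 FREE]
Op 8: d = malloc(1) -> d = 0; heap: [0-0 ALLOC][1-41 FREE]

Answer: [0-0 ALLOC][1-41 FREE]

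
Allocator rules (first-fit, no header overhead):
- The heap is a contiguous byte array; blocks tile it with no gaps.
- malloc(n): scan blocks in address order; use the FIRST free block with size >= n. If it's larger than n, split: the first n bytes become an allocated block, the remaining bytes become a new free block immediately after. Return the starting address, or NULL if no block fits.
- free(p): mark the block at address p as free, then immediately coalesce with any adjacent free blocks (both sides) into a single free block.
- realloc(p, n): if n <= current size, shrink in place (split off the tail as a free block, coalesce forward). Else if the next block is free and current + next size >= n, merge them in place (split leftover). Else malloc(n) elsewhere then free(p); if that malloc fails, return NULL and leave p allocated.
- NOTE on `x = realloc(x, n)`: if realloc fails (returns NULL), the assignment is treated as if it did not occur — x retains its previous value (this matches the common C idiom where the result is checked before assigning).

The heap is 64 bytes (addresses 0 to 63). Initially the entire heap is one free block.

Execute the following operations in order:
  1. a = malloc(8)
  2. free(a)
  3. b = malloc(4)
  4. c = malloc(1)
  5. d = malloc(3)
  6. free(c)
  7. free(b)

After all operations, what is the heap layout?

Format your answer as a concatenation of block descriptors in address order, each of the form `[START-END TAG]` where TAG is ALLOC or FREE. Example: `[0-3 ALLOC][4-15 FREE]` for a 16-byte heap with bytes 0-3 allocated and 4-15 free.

Op 1: a = malloc(8) -> a = 0; heap: [0-7 ALLOC][8-63 FREE]
Op 2: free(a) -> (freed a); heap: [0-63 FREE]
Op 3: b = malloc(4) -> b = 0; heap: [0-3 ALLOC][4-63 FREE]
Op 4: c = malloc(1) -> c = 4; heap: [0-3 ALLOC][4-4 ALLOC][5-63 FREE]
Op 5: d = malloc(3) -> d = 5; heap: [0-3 ALLOC][4-4 ALLOC][5-7 ALLOC][8-63 FREE]
Op 6: free(c) -> (freed c); heap: [0-3 ALLOC][4-4 FREE][5-7 ALLOC][8-63 FREE]
Op 7: free(b) -> (freed b); heap: [0-4 FREE][5-7 ALLOC][8-63 FREE]

Answer: [0-4 FREE][5-7 ALLOC][8-63 FREE]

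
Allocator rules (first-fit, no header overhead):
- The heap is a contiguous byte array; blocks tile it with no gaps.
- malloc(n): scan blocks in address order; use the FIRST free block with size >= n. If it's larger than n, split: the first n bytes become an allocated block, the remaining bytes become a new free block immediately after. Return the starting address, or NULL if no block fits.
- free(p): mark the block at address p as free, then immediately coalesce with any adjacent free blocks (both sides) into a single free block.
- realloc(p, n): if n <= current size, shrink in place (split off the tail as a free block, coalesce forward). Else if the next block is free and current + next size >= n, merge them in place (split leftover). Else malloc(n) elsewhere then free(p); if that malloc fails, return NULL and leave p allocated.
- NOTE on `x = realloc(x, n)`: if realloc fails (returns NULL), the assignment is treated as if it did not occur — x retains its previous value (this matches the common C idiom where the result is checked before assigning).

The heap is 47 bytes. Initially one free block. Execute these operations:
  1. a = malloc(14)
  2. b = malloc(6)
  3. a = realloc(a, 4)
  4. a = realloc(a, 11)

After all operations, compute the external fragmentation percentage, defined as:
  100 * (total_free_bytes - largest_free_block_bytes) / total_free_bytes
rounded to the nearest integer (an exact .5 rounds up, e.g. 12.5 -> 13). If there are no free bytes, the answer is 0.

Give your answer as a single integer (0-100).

Answer: 10

Derivation:
Op 1: a = malloc(14) -> a = 0; heap: [0-13 ALLOC][14-46 FREE]
Op 2: b = malloc(6) -> b = 14; heap: [0-13 ALLOC][14-19 ALLOC][20-46 FREE]
Op 3: a = realloc(a, 4) -> a = 0; heap: [0-3 ALLOC][4-13 FREE][14-19 ALLOC][20-46 FREE]
Op 4: a = realloc(a, 11) -> a = 0; heap: [0-10 ALLOC][11-13 FREE][14-19 ALLOC][20-46 FREE]
Free blocks: [3 27] total_free=30 largest=27 -> 100*(30-27)/30 = 300/30 = 10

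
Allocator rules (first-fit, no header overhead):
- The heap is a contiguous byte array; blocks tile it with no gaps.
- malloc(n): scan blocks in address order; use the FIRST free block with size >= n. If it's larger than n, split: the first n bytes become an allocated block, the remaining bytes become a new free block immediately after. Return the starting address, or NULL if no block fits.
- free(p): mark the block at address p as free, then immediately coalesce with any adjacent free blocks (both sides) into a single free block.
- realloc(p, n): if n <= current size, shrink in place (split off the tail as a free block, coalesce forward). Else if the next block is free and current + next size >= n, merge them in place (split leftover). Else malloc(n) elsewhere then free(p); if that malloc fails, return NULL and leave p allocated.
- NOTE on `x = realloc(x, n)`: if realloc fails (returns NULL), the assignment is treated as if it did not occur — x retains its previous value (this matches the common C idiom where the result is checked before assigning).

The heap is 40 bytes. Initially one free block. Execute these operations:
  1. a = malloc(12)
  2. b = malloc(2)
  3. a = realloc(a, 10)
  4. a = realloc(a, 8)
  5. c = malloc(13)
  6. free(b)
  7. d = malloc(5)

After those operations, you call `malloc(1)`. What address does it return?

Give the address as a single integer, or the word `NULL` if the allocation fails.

Op 1: a = malloc(12) -> a = 0; heap: [0-11 ALLOC][12-39 FREE]
Op 2: b = malloc(2) -> b = 12; heap: [0-11 ALLOC][12-13 ALLOC][14-39 FREE]
Op 3: a = realloc(a, 10) -> a = 0; heap: [0-9 ALLOC][10-11 FREE][12-13 ALLOC][14-39 FREE]
Op 4: a = realloc(a, 8) -> a = 0; heap: [0-7 ALLOC][8-11 FREE][12-13 ALLOC][14-39 FREE]
Op 5: c = malloc(13) -> c = 14; heap: [0-7 ALLOC][8-11 FREE][12-13 ALLOC][14-26 ALLOC][27-39 FREE]
Op 6: free(b) -> (freed b); heap: [0-7 ALLOC][8-13 FREE][14-26 ALLOC][27-39 FREE]
Op 7: d = malloc(5) -> d = 8; heap: [0-7 ALLOC][8-12 ALLOC][13-13 FREE][14-26 ALLOC][27-39 FREE]
malloc(1): first-fit scan over [0-7 ALLOC][8-12 ALLOC][13-13 FREE][14-26 ALLOC][27-39 FREE] -> 13

Answer: 13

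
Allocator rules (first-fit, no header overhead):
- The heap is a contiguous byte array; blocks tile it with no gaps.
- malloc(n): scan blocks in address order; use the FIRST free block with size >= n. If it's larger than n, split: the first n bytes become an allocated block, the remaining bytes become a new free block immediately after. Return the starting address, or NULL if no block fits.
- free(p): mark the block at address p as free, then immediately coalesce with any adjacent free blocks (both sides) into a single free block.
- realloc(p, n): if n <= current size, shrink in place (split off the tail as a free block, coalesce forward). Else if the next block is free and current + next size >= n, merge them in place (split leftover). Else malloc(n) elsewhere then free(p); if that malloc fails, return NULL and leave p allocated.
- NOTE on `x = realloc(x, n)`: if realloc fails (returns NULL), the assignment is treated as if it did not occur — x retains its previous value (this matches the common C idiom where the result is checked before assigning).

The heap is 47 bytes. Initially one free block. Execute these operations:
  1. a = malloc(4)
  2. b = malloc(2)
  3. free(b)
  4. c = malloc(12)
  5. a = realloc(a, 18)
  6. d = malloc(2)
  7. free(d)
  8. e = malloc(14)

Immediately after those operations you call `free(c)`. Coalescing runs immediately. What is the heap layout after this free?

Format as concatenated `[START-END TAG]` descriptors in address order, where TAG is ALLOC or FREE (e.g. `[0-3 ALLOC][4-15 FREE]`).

Answer: [0-15 FREE][16-33 ALLOC][34-46 FREE]

Derivation:
Op 1: a = malloc(4) -> a = 0; heap: [0-3 ALLOC][4-46 FREE]
Op 2: b = malloc(2) -> b = 4; heap: [0-3 ALLOC][4-5 ALLOC][6-46 FREE]
Op 3: free(b) -> (freed b); heap: [0-3 ALLOC][4-46 FREE]
Op 4: c = malloc(12) -> c = 4; heap: [0-3 ALLOC][4-15 ALLOC][16-46 FREE]
Op 5: a = realloc(a, 18) -> a = 16; heap: [0-3 FREE][4-15 ALLOC][16-33 ALLOC][34-46 FREE]
Op 6: d = malloc(2) -> d = 0; heap: [0-1 ALLOC][2-3 FREE][4-15 ALLOC][16-33 ALLOC][34-46 FREE]
Op 7: free(d) -> (freed d); heap: [0-3 FREE][4-15 ALLOC][16-33 ALLOC][34-46 FREE]
Op 8: e = malloc(14) -> e = NULL; heap: [0-3 FREE][4-15 ALLOC][16-33 ALLOC][34-46 FREE]
free(c): c = 4 -> block [4-15 ALLOC]; mark free, coalesce with adjacent free neighbors -> [0-15 FREE][16-33 ALLOC][34-46 FREE]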